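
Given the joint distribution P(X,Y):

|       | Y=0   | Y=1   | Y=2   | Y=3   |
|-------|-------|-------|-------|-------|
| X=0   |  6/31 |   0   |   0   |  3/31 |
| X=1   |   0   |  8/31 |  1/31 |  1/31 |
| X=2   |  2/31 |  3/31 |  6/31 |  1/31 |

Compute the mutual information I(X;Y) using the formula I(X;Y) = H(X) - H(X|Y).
0.7105 bits

I(X;Y) = H(X) - H(X|Y)

Marginal of X (row sums):
  P(X=0) = 6/31 + 0 + 0 + 3/31 = 9/31
  P(X=1) = 0 + 8/31 + 1/31 + 1/31 = 10/31
  P(X=2) = 2/31 + 3/31 + 6/31 + 1/31 = 12/31
H(X) = -[(9/31)·log₂(9/31) + (10/31)·log₂(10/31) + (12/31)·log₂(12/31)]
  = 0.51801 + 0.52654 + 0.53003 = 1.57458 bits

Marginal of Y (column sums):
  P(Y=0) = 6/31 + 0 + 2/31 = 8/31
  P(Y=1) = 0 + 8/31 + 3/31 = 11/31
  P(Y=2) = 0 + 1/31 + 6/31 = 7/31
  P(Y=3) = 3/31 + 1/31 + 1/31 = 5/31
H(X|Y) = Σ_y P(y)·H(X|Y=y):
  Y=0: P(Y=0) = 8/31, P(X|Y=0) = (3/4, 0, 1/4) → H(X|Y=0) = 0.81128
  Y=1: P(Y=1) = 11/31, P(X|Y=1) = (0, 8/11, 3/11) → H(X|Y=1) = 0.84535
  Y=2: P(Y=2) = 7/31, P(X|Y=2) = (0, 1/7, 6/7) → H(X|Y=2) = 0.59167
  Y=3: P(Y=3) = 5/31, P(X|Y=3) = (3/5, 1/5, 1/5) → H(X|Y=3) = 1.37095
H(X|Y) = (8/31)·0.81128 + (11/31)·0.84535 + (7/31)·0.59167 + (5/31)·1.37095 = 0.86405 bits

I(X;Y) = H(X) - H(X|Y) = 1.57458 - 0.86405 = 0.7105 bits

Cross-check via I(X;Y) = H(X) + H(Y) - H(X,Y): computing H(Y) from the column sums and H(X,Y) from the 12 cells in the same way gives H(Y) = 1.94404 bits and H(X,Y) = 2.80809 bits, so
I(X;Y) = 1.57458 + 1.94404 - 2.80809 = 0.7105 bits ✓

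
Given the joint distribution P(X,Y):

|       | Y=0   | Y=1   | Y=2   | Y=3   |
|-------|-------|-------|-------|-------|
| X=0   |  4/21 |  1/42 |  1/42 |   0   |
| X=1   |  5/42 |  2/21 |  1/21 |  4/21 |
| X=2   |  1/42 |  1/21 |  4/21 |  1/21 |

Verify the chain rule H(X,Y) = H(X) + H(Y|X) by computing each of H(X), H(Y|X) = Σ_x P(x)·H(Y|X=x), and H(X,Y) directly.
H(X) = 1.5343 bits, H(Y|X) = 1.5340 bits, H(X,Y) = 3.0683 bits

Marginal of X (row sums):
  P(X=0) = 4/21 + 1/42 + 1/42 + 0 = 5/21
  P(X=1) = 5/42 + 2/21 + 1/21 + 4/21 = 19/42
  P(X=2) = 1/42 + 1/21 + 4/21 + 1/21 = 13/42
H(X) = -[(5/21)·log₂(5/21) + (19/42)·log₂(19/42) + (13/42)·log₂(13/42)]
  = 0.49295 + 0.51770 + 0.52368 = 1.5343 bits

H(Y|X) = Σ_x P(x)·H(Y|X=x):
  X=0: P(X=0) = 5/21, P(Y|X=0) = (4/5, 1/10, 1/10, 0) → H(Y|X=0) = 0.92193
  X=1: P(X=1) = 19/42, P(Y|X=1) = (5/19, 4/19, 2/19, 8/19) → H(Y|X=1) = 1.84742
  X=2: P(X=2) = 13/42, P(Y|X=2) = (1/13, 2/13, 8/13, 2/13) → H(Y|X=2) = 1.54659
H(Y|X) = (5/21)·0.92193 + (19/42)·1.84742 + (13/42)·1.54659 = 1.5340 bits

H(X,Y) = -Σ_{x,y} P(x,y) log₂ P(x,y). Per-cell terms -P(x,y)·log₂P(x,y):
  X=0: 0.45568, 0.12839, 0.12839, 0.00000
  X=1: 0.36552, 0.32308, 0.20916, 0.45568
  X=2: 0.12839, 0.20916, 0.45568, 0.20916
  (cells with P = 0 contribute 0)
Sum of the 12 terms: H(X,Y) = 3.0683 bits

Chain rule check:
  H(X) + H(Y|X) = 1.5343 + 1.5340 = 3.0683 bits
  H(X,Y) = 3.0683 bits
✓ Chain rule verified.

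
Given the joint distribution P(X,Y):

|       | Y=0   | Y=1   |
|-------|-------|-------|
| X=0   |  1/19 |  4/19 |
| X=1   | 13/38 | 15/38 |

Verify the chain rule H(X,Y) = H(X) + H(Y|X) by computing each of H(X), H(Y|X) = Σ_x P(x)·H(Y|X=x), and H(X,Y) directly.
H(X) = 0.8315 bits, H(Y|X) = 0.9241 bits, H(X,Y) = 1.7556 bits

Marginal of X (row sums):
  P(X=0) = 1/19 + 4/19 = 5/19
  P(X=1) = 13/38 + 15/38 = 14/19
H(X) = -[(5/19)·log₂(5/19) + (14/19)·log₂(14/19)]
  = 0.50684 + 0.32463 = 0.8315 bits

H(Y|X) = Σ_x P(x)·H(Y|X=x):
  X=0: P(X=0) = 5/19, P(Y|X=0) = (1/5, 4/5) → H(Y|X=0) = 0.72193
  X=1: P(X=1) = 14/19, P(Y|X=1) = (13/28, 15/28) → H(Y|X=1) = 0.99632
H(Y|X) = (5/19)·0.72193 + (14/19)·0.99632 = 0.9241 bits

H(X,Y) = -Σ_{x,y} P(x,y) log₂ P(x,y). Per-cell terms -P(x,y)·log₂P(x,y):
  X=0: 0.22358, 0.47325
  X=1: 0.52940, 0.52936
Sum of the 4 terms: H(X,Y) = 1.7556 bits

Chain rule check:
  H(X) + H(Y|X) = 0.8315 + 0.9241 = 1.7556 bits
  H(X,Y) = 1.7556 bits
✓ Chain rule verified.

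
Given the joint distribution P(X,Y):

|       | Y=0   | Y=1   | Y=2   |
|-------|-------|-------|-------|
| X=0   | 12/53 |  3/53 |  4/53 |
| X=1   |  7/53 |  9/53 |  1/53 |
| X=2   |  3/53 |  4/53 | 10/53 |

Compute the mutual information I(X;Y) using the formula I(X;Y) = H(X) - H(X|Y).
0.2474 bits

I(X;Y) = H(X) - H(X|Y)

Marginal of X (row sums):
  P(X=0) = 12/53 + 3/53 + 4/53 = 19/53
  P(X=1) = 7/53 + 9/53 + 1/53 = 17/53
  P(X=2) = 3/53 + 4/53 + 10/53 = 17/53
H(X) = -[(19/53)·log₂(19/53) + (17/53)·log₂(17/53) + (17/53)·log₂(17/53)]
  = 0.53056 + 0.52618 + 0.52618 = 1.5829 bits

Marginal of Y (column sums):
  P(Y=0) = 12/53 + 7/53 + 3/53 = 22/53
  P(Y=1) = 3/53 + 9/53 + 4/53 = 16/53
  P(Y=2) = 4/53 + 1/53 + 10/53 = 15/53
H(X|Y) = Σ_y P(y)·H(X|Y=y):
  Y=0: P(Y=0) = 22/53, P(X|Y=0) = (6/11, 7/22, 3/22) → H(X|Y=0) = 1.39462
  Y=1: P(Y=1) = 16/53, P(X|Y=1) = (3/16, 9/16, 1/4) → H(X|Y=1) = 1.41974
  Y=2: P(Y=2) = 15/53, P(X|Y=2) = (4/15, 1/15, 2/3) → H(X|Y=2) = 1.15894
H(X|Y) = (22/53)·1.39462 + (16/53)·1.41974 + (15/53)·1.15894 = 1.3355 bits

I(X;Y) = H(X) - H(X|Y) = 1.5829 - 1.3355 = 0.2474 bits

Cross-check via I(X;Y) = H(X) + H(Y) - H(X,Y): computing H(Y) from the column sums and H(X,Y) from the 9 cells in the same way gives H(Y) = 1.5636 bits and H(X,Y) = 2.8991 bits, so
I(X;Y) = 1.5829 + 1.5636 - 2.8991 = 0.2474 bits ✓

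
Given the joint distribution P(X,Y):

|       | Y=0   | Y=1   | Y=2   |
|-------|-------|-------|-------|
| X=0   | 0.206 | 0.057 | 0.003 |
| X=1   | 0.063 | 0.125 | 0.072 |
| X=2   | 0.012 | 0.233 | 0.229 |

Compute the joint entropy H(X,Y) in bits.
2.6831 bits

H(X,Y) = -Σ_{x,y} P(x,y) log₂ P(x,y). Per-cell terms -P(x,y)·log₂P(x,y):
  X=0: 0.4695, 0.2356, 0.0251
  X=1: 0.2513, 0.3750, 0.2733
  X=2: 0.0766, 0.4897, 0.4870
Sum of the 9 terms: H(X,Y) = 2.6831 bits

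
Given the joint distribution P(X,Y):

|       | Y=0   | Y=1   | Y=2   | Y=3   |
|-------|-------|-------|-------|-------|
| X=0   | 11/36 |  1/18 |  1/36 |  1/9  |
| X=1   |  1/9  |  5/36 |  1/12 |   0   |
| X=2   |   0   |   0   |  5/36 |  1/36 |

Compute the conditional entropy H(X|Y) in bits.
0.9546 bits

H(X|Y) = H(X,Y) - H(Y)

H(X,Y) = -Σ_{x,y} P(x,y) log₂ P(x,y). Per-cell terms -P(x,y)·log₂P(x,y):
  X=0: 0.52265, 0.23166, 0.14361, 0.35221
  X=1: 0.35221, 0.39556, 0.29875, 0.00000
  X=2: 0.00000, 0.00000, 0.39556, 0.14361
  (cells with P = 0 contribute 0)
Sum of the 12 terms: H(X,Y) = 2.8358 bits

Marginal of Y (column sums):
  P(Y=0) = 11/36 + 1/9 + 0 = 5/12
  P(Y=1) = 1/18 + 5/36 + 0 = 7/36
  P(Y=2) = 1/36 + 1/12 + 5/36 = 1/4
  P(Y=3) = 1/9 + 0 + 1/36 = 5/36
H(Y) = -[(5/12)·log₂(5/12) + (7/36)·log₂(7/36) + (1/4)·log₂(1/4) + (5/36)·log₂(5/36)]
  = 0.52626 + 0.45939 + 0.50000 + 0.39556 = 1.8812 bits

H(X|Y) = H(X,Y) - H(Y) = 2.8358 - 1.8812 = 0.9546 bits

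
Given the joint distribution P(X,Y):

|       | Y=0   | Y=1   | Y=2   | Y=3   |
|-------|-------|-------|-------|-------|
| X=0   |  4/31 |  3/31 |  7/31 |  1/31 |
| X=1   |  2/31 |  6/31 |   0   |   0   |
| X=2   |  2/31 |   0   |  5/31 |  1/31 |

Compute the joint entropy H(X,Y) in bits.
2.9050 bits

H(X,Y) = -Σ_{x,y} P(x,y) log₂ P(x,y). Per-cell terms -P(x,y)·log₂P(x,y):
  X=0: 0.38119, 0.32605, 0.48477, 0.15981
  X=1: 0.25511, 0.45856, 0.00000, 0.00000
  X=2: 0.25511, 0.00000, 0.42456, 0.15981
  (cells with P = 0 contribute 0)
Sum of the 12 terms: H(X,Y) = 2.9050 bits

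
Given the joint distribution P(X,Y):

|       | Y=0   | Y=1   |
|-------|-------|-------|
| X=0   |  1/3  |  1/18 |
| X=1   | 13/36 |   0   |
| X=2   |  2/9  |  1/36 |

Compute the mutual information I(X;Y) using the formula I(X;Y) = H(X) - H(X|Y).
0.0579 bits

I(X;Y) = H(X) - H(X|Y)

Marginal of X (row sums):
  P(X=0) = 1/3 + 1/18 = 7/18
  P(X=1) = 13/36 + 0 = 13/36
  P(X=2) = 2/9 + 1/36 = 1/4
H(X) = -[(7/18)·log₂(7/18) + (13/36)·log₂(13/36) + (1/4)·log₂(1/4)]
  = 0.5299 + 0.5306 + 0.5000 = 1.5605 bits

Marginal of Y (column sums):
  P(Y=0) = 1/3 + 13/36 + 2/9 = 11/12
  P(Y=1) = 1/18 + 0 + 1/36 = 1/12
H(X|Y) = Σ_y P(y)·H(X|Y=y):
  Y=0: P(Y=0) = 11/12, P(X|Y=0) = (4/11, 13/33, 8/33) → H(X|Y=0) = 1.5557
  Y=1: P(Y=1) = 1/12, P(X|Y=1) = (2/3, 0, 1/3) → H(X|Y=1) = 0.9183
H(X|Y) = (11/12)·1.5557 + (1/12)·0.9183 = 1.5026 bits

I(X;Y) = H(X) - H(X|Y) = 1.5605 - 1.5026 = 0.0579 bits

Cross-check via I(X;Y) = H(X) + H(Y) - H(X,Y): computing H(Y) from the column sums and H(X,Y) from the 6 cells in the same way gives H(Y) = 0.4138 bits and H(X,Y) = 1.9164 bits, so
I(X;Y) = 1.5605 + 0.4138 - 1.9164 = 0.0579 bits ✓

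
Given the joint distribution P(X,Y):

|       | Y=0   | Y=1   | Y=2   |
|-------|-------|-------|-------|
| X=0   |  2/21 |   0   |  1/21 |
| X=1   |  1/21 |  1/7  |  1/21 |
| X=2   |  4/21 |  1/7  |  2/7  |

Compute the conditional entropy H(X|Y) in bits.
1.1496 bits

H(X|Y) = H(X,Y) - H(Y)

H(X,Y) = -Σ_{x,y} P(x,y) log₂ P(x,y). Per-cell terms -P(x,y)·log₂P(x,y):
  X=0: 0.32308, 0.00000, 0.20916
  X=1: 0.20916, 0.40105, 0.20916
  X=2: 0.45568, 0.40105, 0.51639
  (cells with P = 0 contribute 0)
Sum of the 9 terms: H(X,Y) = 2.7247 bits

Marginal of Y (column sums):
  P(Y=0) = 2/21 + 1/21 + 4/21 = 1/3
  P(Y=1) = 0 + 1/7 + 1/7 = 2/7
  P(Y=2) = 1/21 + 1/21 + 2/7 = 8/21
H(Y) = -[(1/3)·log₂(1/3) + (2/7)·log₂(2/7) + (8/21)·log₂(8/21)]
  = 0.52832 + 0.51639 + 0.53041 = 1.5751 bits

H(X|Y) = H(X,Y) - H(Y) = 2.7247 - 1.5751 = 1.1496 bits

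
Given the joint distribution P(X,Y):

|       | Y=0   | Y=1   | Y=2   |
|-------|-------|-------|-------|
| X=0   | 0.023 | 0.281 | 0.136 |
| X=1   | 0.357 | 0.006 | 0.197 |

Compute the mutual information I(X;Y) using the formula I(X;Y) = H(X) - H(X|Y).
0.4974 bits

I(X;Y) = H(X) - H(X|Y)

Marginal of X (row sums):
  P(X=0) = 0.023 + 0.281 + 0.136 = 0.440
  P(X=1) = 0.357 + 0.006 + 0.197 = 0.560
H(X) = -[0.440·log₂(0.440) + 0.560·log₂(0.560)]
  = 0.52115 + 0.46844 = 0.98959 bits

Marginal of Y (column sums):
  P(Y=0) = 0.023 + 0.357 = 0.380
  P(Y=1) = 0.281 + 0.006 = 0.287
  P(Y=2) = 0.136 + 0.197 = 0.333
H(X|Y) = Σ_y P(y)·H(X|Y=y):
  Y=0: P(Y=0) = 0.380, P(X|Y=0) = (23/380, 357/380) → H(X|Y=0) = 0.32953
  Y=1: P(Y=1) = 0.287, P(X|Y=1) = (281/287, 6/287) → H(X|Y=1) = 0.14650
  Y=2: P(Y=2) = 0.333, P(X|Y=2) = (136/333, 197/333) → H(X|Y=2) = 0.97566
H(X|Y) = 0.380·0.32953 + 0.287·0.14650 + 0.333·0.97566 = 0.49216 bits

I(X;Y) = H(X) - H(X|Y) = 0.98959 - 0.49216 = 0.4974 bits

Cross-check via I(X;Y) = H(X) + H(Y) - H(X,Y): computing H(Y) from the column sums and H(X,Y) from the 6 cells in the same way gives H(Y) = 1.57558 bits and H(X,Y) = 2.06774 bits, so
I(X;Y) = 0.98959 + 1.57558 - 2.06774 = 0.4974 bits ✓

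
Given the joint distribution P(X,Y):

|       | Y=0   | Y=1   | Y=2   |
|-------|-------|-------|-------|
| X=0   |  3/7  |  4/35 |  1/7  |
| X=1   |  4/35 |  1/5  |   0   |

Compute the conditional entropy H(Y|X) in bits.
1.2065 bits

H(Y|X) = H(X,Y) - H(X)

H(X,Y) = -Σ_{x,y} P(x,y) log₂ P(x,y). Per-cell terms -P(x,y)·log₂P(x,y):
  X=0: 0.52388, 0.35763, 0.40105
  X=1: 0.35763, 0.46439, 0.00000
  (cells with P = 0 contribute 0)
Sum of the 6 terms: H(X,Y) = 2.1046 bits

Marginal of X (row sums):
  P(X=0) = 3/7 + 4/35 + 1/7 = 24/35
  P(X=1) = 4/35 + 1/5 + 0 = 11/35
H(X) = -[(24/35)·log₂(24/35) + (11/35)·log₂(11/35)]
  = 0.37325 + 0.52481 = 0.8981 bits

H(Y|X) = H(X,Y) - H(X) = 2.1046 - 0.8981 = 1.2065 bits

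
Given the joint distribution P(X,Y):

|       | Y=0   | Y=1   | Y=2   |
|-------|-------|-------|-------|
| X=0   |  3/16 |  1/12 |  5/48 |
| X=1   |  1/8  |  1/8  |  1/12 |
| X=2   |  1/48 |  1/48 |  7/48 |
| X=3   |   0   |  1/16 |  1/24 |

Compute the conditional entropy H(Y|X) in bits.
1.3673 bits

H(Y|X) = H(X,Y) - H(X)

H(X,Y) = -Σ_{x,y} P(x,y) log₂ P(x,y). Per-cell terms -P(x,y)·log₂P(x,y):
  X=0: 0.45282, 0.29875, 0.33990
  X=1: 0.37500, 0.37500, 0.29875
  X=2: 0.11635, 0.11635, 0.40507
  X=3: 0.00000, 0.25000, 0.19104
  (cells with P = 0 contribute 0)
Sum of the 12 terms: H(X,Y) = 3.2190 bits

Marginal of X (row sums):
  P(X=0) = 3/16 + 1/12 + 5/48 = 3/8
  P(X=1) = 1/8 + 1/8 + 1/12 = 1/3
  P(X=2) = 1/48 + 1/48 + 7/48 = 3/16
  P(X=3) = 0 + 1/16 + 1/24 = 5/48
H(X) = -[(3/8)·log₂(3/8) + (1/3)·log₂(1/3) + (3/16)·log₂(3/16) + (5/48)·log₂(5/48)]
  = 0.53064 + 0.52832 + 0.45282 + 0.33990 = 1.8517 bits

H(Y|X) = H(X,Y) - H(X) = 3.2190 - 1.8517 = 1.3673 bits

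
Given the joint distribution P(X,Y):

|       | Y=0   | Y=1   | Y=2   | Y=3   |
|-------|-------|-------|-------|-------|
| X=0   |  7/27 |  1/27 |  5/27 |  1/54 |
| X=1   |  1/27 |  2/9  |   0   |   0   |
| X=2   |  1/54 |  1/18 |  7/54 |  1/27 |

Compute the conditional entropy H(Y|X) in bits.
1.2934 bits

H(Y|X) = H(X,Y) - H(X)

H(X,Y) = -Σ_{x,y} P(x,y) log₂ P(x,y). Per-cell terms -P(x,y)·log₂P(x,y):
  X=0: 0.5049, 0.1761, 0.4505, 0.1066
  X=1: 0.1761, 0.4822, 0.0000, 0.0000
  X=2: 0.1066, 0.2317, 0.3821, 0.1761
  (cells with P = 0 contribute 0)
Sum of the 12 terms: H(X,Y) = 2.7929 bits

Marginal of X (row sums):
  P(X=0) = 7/27 + 1/27 + 5/27 + 1/54 = 1/2
  P(X=1) = 1/27 + 2/9 + 0 + 0 = 7/27
  P(X=2) = 1/54 + 1/18 + 7/54 + 1/27 = 13/54
H(X) = -[(1/2)·log₂(1/2) + (7/27)·log₂(7/27) + (13/54)·log₂(13/54)]
  = 0.5000 + 0.5049 + 0.4946 = 1.4995 bits

H(Y|X) = H(X,Y) - H(X) = 2.7929 - 1.4995 = 1.2934 bits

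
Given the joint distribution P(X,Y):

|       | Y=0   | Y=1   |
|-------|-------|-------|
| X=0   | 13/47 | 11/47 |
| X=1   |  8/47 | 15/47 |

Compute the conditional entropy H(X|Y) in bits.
0.9721 bits

H(X|Y) = H(X,Y) - H(Y)

H(X,Y) = -Σ_{x,y} P(x,y) log₂ P(x,y). Per-cell terms -P(x,y)·log₂P(x,y):
  X=0: 0.5128, 0.4904
  X=1: 0.4348, 0.5259
Sum of the 4 terms: H(X,Y) = 1.9639 bits

Marginal of Y (column sums):
  P(Y=0) = 13/47 + 8/47 = 21/47
  P(Y=1) = 11/47 + 15/47 = 26/47
H(Y) = -[(21/47)·log₂(21/47) + (26/47)·log₂(26/47)]
  = 0.5193 + 0.4725 = 0.9918 bits

H(X|Y) = H(X,Y) - H(Y) = 1.9639 - 0.9918 = 0.9721 bits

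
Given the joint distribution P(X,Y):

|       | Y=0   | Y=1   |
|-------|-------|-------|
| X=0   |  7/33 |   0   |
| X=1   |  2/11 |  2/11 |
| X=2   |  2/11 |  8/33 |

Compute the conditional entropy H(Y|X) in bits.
0.7816 bits

H(Y|X) = H(X,Y) - H(X)

H(X,Y) = -Σ_{x,y} P(x,y) log₂ P(x,y). Per-cell terms -P(x,y)·log₂P(x,y):
  X=0: 0.47452, 0.00000
  X=1: 0.44717, 0.44717
  X=2: 0.44717, 0.49561
  (cells with P = 0 contribute 0)
Sum of the 6 terms: H(X,Y) = 2.3116 bits

Marginal of X (row sums):
  P(X=0) = 7/33 + 0 = 7/33
  P(X=1) = 2/11 + 2/11 = 4/11
  P(X=2) = 2/11 + 8/33 = 14/33
H(X) = -[(7/33)·log₂(7/33) + (4/11)·log₂(4/11) + (14/33)·log₂(14/33)]
  = 0.47452 + 0.53070 + 0.52480 = 1.5300 bits

H(Y|X) = H(X,Y) - H(X) = 2.3116 - 1.5300 = 0.7816 bits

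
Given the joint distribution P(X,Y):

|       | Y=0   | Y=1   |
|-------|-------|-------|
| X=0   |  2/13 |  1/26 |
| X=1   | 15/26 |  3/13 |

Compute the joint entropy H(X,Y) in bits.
1.5422 bits

H(X,Y) = -Σ_{x,y} P(x,y) log₂ P(x,y). Per-cell terms -P(x,y)·log₂P(x,y):
  X=0: 0.415452, 0.180786
  X=1: 0.457817, 0.488187
Sum of the 4 terms: H(X,Y) = 1.5422 bits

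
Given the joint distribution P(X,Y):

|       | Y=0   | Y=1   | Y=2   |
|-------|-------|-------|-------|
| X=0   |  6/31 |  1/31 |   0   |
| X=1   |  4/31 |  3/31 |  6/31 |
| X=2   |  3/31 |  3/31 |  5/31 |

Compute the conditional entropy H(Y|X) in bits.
1.3199 bits

H(Y|X) = H(X,Y) - H(X)

H(X,Y) = -Σ_{x,y} P(x,y) log₂ P(x,y). Per-cell terms -P(x,y)·log₂P(x,y):
  X=0: 0.45856, 0.15981, 0.00000
  X=1: 0.38119, 0.32605, 0.45856
  X=2: 0.32605, 0.32605, 0.42456
  (cells with P = 0 contribute 0)
Sum of the 9 terms: H(X,Y) = 2.8608 bits

Marginal of X (row sums):
  P(X=0) = 6/31 + 1/31 + 0 = 7/31
  P(X=1) = 4/31 + 3/31 + 6/31 = 13/31
  P(X=2) = 3/31 + 3/31 + 5/31 = 11/31
H(X) = -[(7/31)·log₂(7/31) + (13/31)·log₂(13/31) + (11/31)·log₂(11/31)]
  = 0.48477 + 0.52577 + 0.53040 = 1.5409 bits

H(Y|X) = H(X,Y) - H(X) = 2.8608 - 1.5409 = 1.3199 bits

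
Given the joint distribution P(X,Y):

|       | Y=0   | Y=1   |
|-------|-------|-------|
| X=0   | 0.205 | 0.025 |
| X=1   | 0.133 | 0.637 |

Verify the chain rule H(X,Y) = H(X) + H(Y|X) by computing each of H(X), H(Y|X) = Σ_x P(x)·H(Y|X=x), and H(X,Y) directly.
H(X) = 0.7780 bits, H(Y|X) = 0.6253 bits, H(X,Y) = 1.4033 bits

Marginal of X (row sums):
  P(X=0) = 0.205 + 0.025 = 0.230
  P(X=1) = 0.133 + 0.637 = 0.770
H(X) = -[0.230·log₂(0.230) + 0.770·log₂(0.770)]
  = 0.4877 + 0.2903 = 0.7780 bits

H(Y|X) = Σ_x P(x)·H(Y|X=x):
  X=0: P(X=0) = 0.230, P(Y|X=0) = (41/46, 5/46) → H(Y|X=0) = 0.4960
  X=1: P(X=1) = 0.770, P(Y|X=1) = (19/110, 91/110) → H(Y|X=1) = 0.6639
H(Y|X) = 0.230·0.4960 + 0.770·0.6639 = 0.6253 bits

H(X,Y) = -Σ_{x,y} P(x,y) log₂ P(x,y). Per-cell terms -P(x,y)·log₂P(x,y):
  X=0: 0.4687, 0.1330
  X=1: 0.3871, 0.4145
Sum of the 4 terms: H(X,Y) = 1.4033 bits

Chain rule check:
  H(X) + H(Y|X) = 0.7780 + 0.6253 = 1.4033 bits
  H(X,Y) = 1.4033 bits
✓ Chain rule verified.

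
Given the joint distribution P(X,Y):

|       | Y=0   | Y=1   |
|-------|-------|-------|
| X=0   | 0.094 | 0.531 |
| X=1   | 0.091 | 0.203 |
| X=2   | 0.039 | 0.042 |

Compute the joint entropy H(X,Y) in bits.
1.9619 bits

H(X,Y) = -Σ_{x,y} P(x,y) log₂ P(x,y). Per-cell terms -P(x,y)·log₂P(x,y):
  X=0: 0.3207, 0.4849
  X=1: 0.3147, 0.4670
  X=2: 0.1825, 0.1921
Sum of the 6 terms: H(X,Y) = 1.9619 bits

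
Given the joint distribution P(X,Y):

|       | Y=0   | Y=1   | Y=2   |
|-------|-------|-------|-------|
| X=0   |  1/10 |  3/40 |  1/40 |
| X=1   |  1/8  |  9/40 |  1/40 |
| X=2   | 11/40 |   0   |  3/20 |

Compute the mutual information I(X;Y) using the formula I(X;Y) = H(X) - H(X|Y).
0.3447 bits

I(X;Y) = H(X) - H(X|Y)

Marginal of X (row sums):
  P(X=0) = 1/10 + 3/40 + 1/40 = 1/5
  P(X=1) = 1/8 + 9/40 + 1/40 = 3/8
  P(X=2) = 11/40 + 0 + 3/20 = 17/40
H(X) = -[(1/5)·log₂(1/5) + (3/8)·log₂(3/8) + (17/40)·log₂(17/40)]
  = 0.46439 + 0.53064 + 0.52465 = 1.5197 bits

Marginal of Y (column sums):
  P(Y=0) = 1/10 + 1/8 + 11/40 = 1/2
  P(Y=1) = 3/40 + 9/40 + 0 = 3/10
  P(Y=2) = 1/40 + 1/40 + 3/20 = 1/5
H(X|Y) = Σ_y P(y)·H(X|Y=y):
  Y=0: P(Y=0) = 1/2, P(X|Y=0) = (1/5, 1/4, 11/20) → H(X|Y=0) = 1.43876
  Y=1: P(Y=1) = 3/10, P(X|Y=1) = (1/4, 3/4, 0) → H(X|Y=1) = 0.81128
  Y=2: P(Y=2) = 1/5, P(X|Y=2) = (1/8, 1/8, 3/4) → H(X|Y=2) = 1.06128
H(X|Y) = (1/2)·1.43876 + (3/10)·0.81128 + (1/5)·1.06128 = 1.1750 bits

I(X;Y) = H(X) - H(X|Y) = 1.5197 - 1.1750 = 0.3447 bits

Cross-check via I(X;Y) = H(X) + H(Y) - H(X,Y): computing H(Y) from the column sums and H(X,Y) from the 9 cells in the same way gives H(Y) = 1.4855 bits and H(X,Y) = 2.6605 bits, so
I(X;Y) = 1.5197 + 1.4855 - 2.6605 = 0.3447 bits ✓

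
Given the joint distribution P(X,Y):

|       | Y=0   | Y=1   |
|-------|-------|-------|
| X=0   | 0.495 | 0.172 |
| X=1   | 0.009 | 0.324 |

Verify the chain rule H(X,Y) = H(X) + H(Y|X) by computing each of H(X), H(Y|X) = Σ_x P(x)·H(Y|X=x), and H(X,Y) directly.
H(X) = 0.9180 bits, H(Y|X) = 0.6090 bits, H(X,Y) = 1.5269 bits

Marginal of X (row sums):
  P(X=0) = 0.495 + 0.172 = 0.667
  P(X=1) = 0.009 + 0.324 = 0.333
H(X) = -[0.667·log₂(0.667) + 0.333·log₂(0.333)]
  = 0.38969 + 0.52827 = 0.9180 bits

H(Y|X) = Σ_x P(x)·H(Y|X=x):
  X=0: P(X=0) = 0.667, P(Y|X=0) = (495/667, 172/667) → H(Y|X=0) = 0.82352
  X=1: P(X=1) = 0.333, P(Y|X=1) = (1/37, 36/37) → H(Y|X=1) = 0.17926
H(Y|X) = 0.667·0.82352 + 0.333·0.17926 = 0.6090 bits

H(X,Y) = -Σ_{x,y} P(x,y) log₂ P(x,y). Per-cell terms -P(x,y)·log₂P(x,y):
  X=0: 0.50218, 0.43680
  X=1: 0.06116, 0.52680
Sum of the 4 terms: H(X,Y) = 1.5269 bits

Chain rule check:
  H(X) + H(Y|X) = 0.9180 + 0.6090 = 1.5270 bits
  H(X,Y) = 1.5269 bits
✓ Chain rule verified (Δ = 0.0001 is 4-dp rounding noise: each of the three values was rounded independently).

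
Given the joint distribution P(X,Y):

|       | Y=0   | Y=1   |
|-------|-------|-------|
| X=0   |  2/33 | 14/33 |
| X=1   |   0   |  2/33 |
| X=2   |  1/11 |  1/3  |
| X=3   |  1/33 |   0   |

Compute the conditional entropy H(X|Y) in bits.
1.3267 bits

H(X|Y) = H(X,Y) - H(Y)

H(X,Y) = -Σ_{x,y} P(x,y) log₂ P(x,y). Per-cell terms -P(x,y)·log₂P(x,y):
  X=0: 0.24511, 0.52480
  X=1: 0.00000, 0.24511
  X=2: 0.31449, 0.52832
  X=3: 0.15286, 0.00000
  (cells with P = 0 contribute 0)
Sum of the 8 terms: H(X,Y) = 2.0107 bits

Marginal of Y (column sums):
  P(Y=0) = 2/33 + 0 + 1/11 + 1/33 = 2/11
  P(Y=1) = 14/33 + 2/33 + 1/3 + 0 = 9/11
H(Y) = -[(2/11)·log₂(2/11) + (9/11)·log₂(9/11)]
  = 0.44717 + 0.23687 = 0.6840 bits

H(X|Y) = H(X,Y) - H(Y) = 2.0107 - 0.6840 = 1.3267 bits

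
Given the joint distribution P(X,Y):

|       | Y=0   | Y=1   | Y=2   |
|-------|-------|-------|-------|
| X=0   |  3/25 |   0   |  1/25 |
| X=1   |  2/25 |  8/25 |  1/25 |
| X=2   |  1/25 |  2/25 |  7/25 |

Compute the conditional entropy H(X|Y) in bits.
0.9941 bits

H(X|Y) = H(X,Y) - H(Y)

H(X,Y) = -Σ_{x,y} P(x,y) log₂ P(x,y). Per-cell terms -P(x,y)·log₂P(x,y):
  X=0: 0.36707, 0.00000, 0.18575
  X=1: 0.29151, 0.52603, 0.18575
  X=2: 0.18575, 0.29151, 0.51422
  (cells with P = 0 contribute 0)
Sum of the 9 terms: H(X,Y) = 2.5476 bits

Marginal of Y (column sums):
  P(Y=0) = 3/25 + 2/25 + 1/25 = 6/25
  P(Y=1) = 0 + 8/25 + 2/25 = 2/5
  P(Y=2) = 1/25 + 1/25 + 7/25 = 9/25
H(Y) = -[(6/25)·log₂(6/25) + (2/5)·log₂(2/5) + (9/25)·log₂(9/25)]
  = 0.49413 + 0.52877 + 0.53062 = 1.5535 bits

H(X|Y) = H(X,Y) - H(Y) = 2.5476 - 1.5535 = 0.9941 bits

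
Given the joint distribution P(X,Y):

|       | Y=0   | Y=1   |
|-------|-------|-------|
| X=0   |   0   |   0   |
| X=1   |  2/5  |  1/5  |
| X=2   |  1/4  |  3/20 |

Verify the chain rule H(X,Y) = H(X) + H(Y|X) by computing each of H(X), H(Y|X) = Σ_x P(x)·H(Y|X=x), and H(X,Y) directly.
H(X) = 0.9710 bits, H(Y|X) = 0.9328 bits, H(X,Y) = 1.9037 bits

Marginal of X (row sums):
  P(X=0) = 0 + 0 = 0
  P(X=1) = 2/5 + 1/5 = 3/5
  P(X=2) = 1/4 + 3/20 = 2/5
H(X) = -[(3/5)·log₂(3/5) + (2/5)·log₂(2/5)]   (outcomes with P = 0 contribute 0)
  = 0.4421794 + 0.5287712 = 0.9710 bits

H(Y|X) = Σ_x P(x)·H(Y|X=x):
  X=0: P(X=0) = 0 → contributes 0
  X=1: P(X=1) = 3/5, P(Y|X=1) = (2/3, 1/3) → H(Y|X=1) = 0.9182958
  X=2: P(X=2) = 2/5, P(Y|X=2) = (5/8, 3/8) → H(Y|X=2) = 0.9544340
H(Y|X) = (3/5)·0.9182958 + (2/5)·0.9544340 = 0.9328 bits

H(X,Y) = -Σ_{x,y} P(x,y) log₂ P(x,y). Per-cell terms -P(x,y)·log₂P(x,y):
  X=0: 0.0000000, 0.0000000
  X=1: 0.5287712, 0.4643856
  X=2: 0.5000000, 0.4105448
  (cells with P = 0 contribute 0)
Sum of the 6 terms: H(X,Y) = 1.9037 bits

Chain rule check:
  H(X) + H(Y|X) = 0.9710 + 0.9328 = 1.9038 bits
  H(X,Y) = 1.9037 bits
✓ Chain rule verified (Δ = 0.0001 is 4-dp rounding noise: each of the three values was rounded independently).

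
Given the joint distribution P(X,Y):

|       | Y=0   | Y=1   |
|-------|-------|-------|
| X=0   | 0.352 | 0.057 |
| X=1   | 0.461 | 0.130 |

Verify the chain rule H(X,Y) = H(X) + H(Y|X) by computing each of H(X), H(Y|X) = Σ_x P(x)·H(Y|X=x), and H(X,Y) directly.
H(X) = 0.9760 bits, H(Y|X) = 0.6875 bits, H(X,Y) = 1.6635 bits

Marginal of X (row sums):
  P(X=0) = 0.352 + 0.057 = 0.409
  P(X=1) = 0.461 + 0.130 = 0.591
H(X) = -[0.409·log₂(0.409) + 0.591·log₂(0.591)]
  = 0.52754 + 0.44843 = 0.9760 bits

H(Y|X) = Σ_x P(x)·H(Y|X=x):
  X=0: P(X=0) = 0.409, P(Y|X=0) = (352/409, 57/409) → H(Y|X=0) = 0.58257
  X=1: P(X=1) = 0.591, P(Y|X=1) = (461/591, 130/591) → H(Y|X=1) = 0.76011
H(Y|X) = 0.409·0.58257 + 0.591·0.76011 = 0.6875 bits

H(X,Y) = -Σ_{x,y} P(x,y) log₂ P(x,y). Per-cell terms -P(x,y)·log₂P(x,y):
  X=0: 0.53024, 0.23557
  X=1: 0.51501, 0.38264
Sum of the 4 terms: H(X,Y) = 1.6635 bits

Chain rule check:
  H(X) + H(Y|X) = 0.9760 + 0.6875 = 1.6635 bits
  H(X,Y) = 1.6635 bits
✓ Chain rule verified.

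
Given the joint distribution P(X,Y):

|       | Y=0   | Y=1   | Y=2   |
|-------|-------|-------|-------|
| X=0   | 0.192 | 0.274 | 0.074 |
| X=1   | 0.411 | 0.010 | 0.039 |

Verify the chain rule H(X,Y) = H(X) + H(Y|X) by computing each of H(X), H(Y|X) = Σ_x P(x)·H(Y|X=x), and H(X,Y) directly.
H(X) = 0.9954 bits, H(Y|X) = 1.0277 bits, H(X,Y) = 2.0231 bits

Marginal of X (row sums):
  P(X=0) = 0.192 + 0.274 + 0.074 = 0.540
  P(X=1) = 0.411 + 0.010 + 0.039 = 0.460
H(X) = -[0.540·log₂(0.540) + 0.460·log₂(0.460)]
  = 0.480043 + 0.515335 = 0.9954 bits

H(Y|X) = Σ_x P(x)·H(Y|X=x):
  X=0: P(X=0) = 0.540, P(Y|X=0) = (16/45, 137/270, 37/270) → H(Y|X=0) = 1.420013
  X=1: P(X=1) = 0.460, P(Y|X=1) = (411/460, 1/46, 39/460) → H(Y|X=1) = 0.567097
H(Y|X) = 0.540·1.420013 + 0.460·0.567097 = 1.0277 bits

H(X,Y) = -Σ_{x,y} P(x,y) log₂ P(x,y). Per-cell terms -P(x,y)·log₂P(x,y):
  X=0: 0.457118, 0.511764, 0.277968
  X=1: 0.527227, 0.066439, 0.182535
Sum of the 6 terms: H(X,Y) = 2.0231 bits

Chain rule check:
  H(X) + H(Y|X) = 0.9954 + 1.0277 = 2.0231 bits
  H(X,Y) = 2.0231 bits
✓ Chain rule verified.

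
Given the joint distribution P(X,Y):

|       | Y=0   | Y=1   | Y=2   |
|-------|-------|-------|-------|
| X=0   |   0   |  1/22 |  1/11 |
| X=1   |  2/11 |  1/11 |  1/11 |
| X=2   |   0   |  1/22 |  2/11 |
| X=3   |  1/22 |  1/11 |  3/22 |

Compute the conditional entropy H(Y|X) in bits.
1.2327 bits

H(Y|X) = H(X,Y) - H(X)

H(X,Y) = -Σ_{x,y} P(x,y) log₂ P(x,y). Per-cell terms -P(x,y)·log₂P(x,y):
  X=0: 0.00000, 0.20270, 0.31449
  X=1: 0.44717, 0.31449, 0.31449
  X=2: 0.00000, 0.20270, 0.44717
  X=3: 0.20270, 0.31449, 0.39197
  (cells with P = 0 contribute 0)
Sum of the 12 terms: H(X,Y) = 3.1524 bits

Marginal of X (row sums):
  P(X=0) = 0 + 1/22 + 1/11 = 3/22
  P(X=1) = 2/11 + 1/11 + 1/11 = 4/11
  P(X=2) = 0 + 1/22 + 2/11 = 5/22
  P(X=3) = 1/22 + 1/11 + 3/22 = 3/11
H(X) = -[(3/22)·log₂(3/22) + (4/11)·log₂(4/11) + (5/22)·log₂(5/22) + (3/11)·log₂(3/11)]
  = 0.39197 + 0.53070 + 0.48580 + 0.51122 = 1.9197 bits

H(Y|X) = H(X,Y) - H(X) = 3.1524 - 1.9197 = 1.2327 bits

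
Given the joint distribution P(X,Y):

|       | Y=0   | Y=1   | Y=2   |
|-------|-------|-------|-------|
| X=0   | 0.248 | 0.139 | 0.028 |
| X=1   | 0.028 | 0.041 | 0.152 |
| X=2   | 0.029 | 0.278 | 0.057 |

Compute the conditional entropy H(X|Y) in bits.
1.1519 bits

H(X|Y) = H(X,Y) - H(Y)

H(X,Y) = -Σ_{x,y} P(x,y) log₂ P(x,y). Per-cell terms -P(x,y)·log₂P(x,y):
  X=0: 0.49887, 0.39571, 0.14444
  X=1: 0.14444, 0.18894, 0.41311
  X=2: 0.14813, 0.51342, 0.23557
Sum of the 9 terms: H(X,Y) = 2.6826 bits

Marginal of Y (column sums):
  P(Y=0) = 0.248 + 0.028 + 0.029 = 0.305
  P(Y=1) = 0.139 + 0.041 + 0.278 = 0.458
  P(Y=2) = 0.028 + 0.152 + 0.057 = 0.237
H(Y) = -[0.305·log₂(0.305) + 0.458·log₂(0.458) + 0.237·log₂(0.237)]
  = 0.52250 + 0.51597 + 0.49226 = 1.5307 bits

H(X|Y) = H(X,Y) - H(Y) = 2.6826 - 1.5307 = 1.1519 bits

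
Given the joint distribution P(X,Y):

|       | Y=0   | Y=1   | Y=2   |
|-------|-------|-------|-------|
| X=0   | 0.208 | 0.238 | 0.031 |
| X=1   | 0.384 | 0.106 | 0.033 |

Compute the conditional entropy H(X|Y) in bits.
0.9241 bits

H(X|Y) = H(X,Y) - H(Y)

H(X,Y) = -Σ_{x,y} P(x,y) log₂ P(x,y). Per-cell terms -P(x,y)·log₂P(x,y):
  X=0: 0.4711917, 0.4928900, 0.1553592
  X=1: 0.5302356, 0.3432136, 0.1624059
Sum of the 6 terms: H(X,Y) = 2.155296 bits

Marginal of Y (column sums):
  P(Y=0) = 0.208 + 0.384 = 0.592
  P(Y=1) = 0.238 + 0.106 = 0.344
  P(Y=2) = 0.031 + 0.033 = 0.064
H(Y) = -[0.592·log₂(0.592) + 0.344·log₂(0.344) + 0.064·log₂(0.064)]
  = 0.4477479 + 0.5295947 + 0.2538102 = 1.231153 bits

H(X|Y) = H(X,Y) - H(Y) = 2.155296 - 1.231153 = 0.9241 bits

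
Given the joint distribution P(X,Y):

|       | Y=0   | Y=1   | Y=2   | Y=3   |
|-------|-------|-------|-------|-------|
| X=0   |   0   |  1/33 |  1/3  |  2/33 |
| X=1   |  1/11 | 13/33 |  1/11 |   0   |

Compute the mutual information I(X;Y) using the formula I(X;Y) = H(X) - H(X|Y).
0.5079 bits

I(X;Y) = H(X) - H(X|Y)

Marginal of X (row sums):
  P(X=0) = 0 + 1/33 + 1/3 + 2/33 = 14/33
  P(X=1) = 1/11 + 13/33 + 1/11 + 0 = 19/33
H(X) = -[(14/33)·log₂(14/33) + (19/33)·log₂(19/33)]
  = 0.5248 + 0.4586 = 0.9834 bits

Marginal of Y (column sums):
  P(Y=0) = 0 + 1/11 = 1/11
  P(Y=1) = 1/33 + 13/33 = 14/33
  P(Y=2) = 1/3 + 1/11 = 14/33
  P(Y=3) = 2/33 + 0 = 2/33
H(X|Y) = Σ_y P(y)·H(X|Y=y):
  Y=0: P(Y=0) = 1/11, P(X|Y=0) = (0, 1) → H(X|Y=0) = 0.0000
  Y=1: P(Y=1) = 14/33, P(X|Y=1) = (1/14, 13/14) → H(X|Y=1) = 0.3712
  Y=2: P(Y=2) = 14/33, P(X|Y=2) = (11/14, 3/14) → H(X|Y=2) = 0.7496
  Y=3: P(Y=3) = 2/33, P(X|Y=3) = (1, 0) → H(X|Y=3) = 0.0000
H(X|Y) = (1/11)·0.0000 + (14/33)·0.3712 + (14/33)·0.7496 + (2/33)·0.0000 = 0.4755 bits

I(X;Y) = H(X) - H(X|Y) = 0.9834 - 0.4755 = 0.5079 bits

Cross-check via I(X;Y) = H(X) + H(Y) - H(X,Y): computing H(Y) from the column sums and H(X,Y) from the 8 cells in the same way gives H(Y) = 1.6092 bits and H(X,Y) = 2.0847 bits, so
I(X;Y) = 0.9834 + 1.6092 - 2.0847 = 0.5079 bits ✓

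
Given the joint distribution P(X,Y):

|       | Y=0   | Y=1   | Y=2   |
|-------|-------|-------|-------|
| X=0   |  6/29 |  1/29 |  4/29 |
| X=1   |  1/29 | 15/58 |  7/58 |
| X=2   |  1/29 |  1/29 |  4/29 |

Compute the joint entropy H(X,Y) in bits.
2.8015 bits

H(X,Y) = -Σ_{x,y} P(x,y) log₂ P(x,y). Per-cell terms -P(x,y)·log₂P(x,y):
  X=0: 0.4703, 0.1675, 0.3942
  X=1: 0.1675, 0.5046, 0.3682
  X=2: 0.1675, 0.1675, 0.3942
Sum of the 9 terms: H(X,Y) = 2.8015 bits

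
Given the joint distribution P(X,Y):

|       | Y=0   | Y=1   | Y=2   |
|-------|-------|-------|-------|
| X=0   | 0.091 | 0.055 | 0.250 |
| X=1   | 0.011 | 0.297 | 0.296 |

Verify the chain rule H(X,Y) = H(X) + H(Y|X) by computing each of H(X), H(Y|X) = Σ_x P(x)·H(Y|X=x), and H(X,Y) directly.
H(X) = 0.9686 bits, H(Y|X) = 1.1879 bits, H(X,Y) = 2.1564 bits

Marginal of X (row sums):
  P(X=0) = 0.091 + 0.055 + 0.250 = 0.396
  P(X=1) = 0.011 + 0.297 + 0.296 = 0.604
H(X) = -[0.396·log₂(0.396) + 0.604·log₂(0.604)]
  = 0.529225 + 0.439337 = 0.9686 bits

H(Y|X) = Σ_x P(x)·H(Y|X=x):
  X=0: P(X=0) = 0.396, P(Y|X=0) = (91/396, 5/36, 125/198) → H(Y|X=0) = 1.302008
  X=1: P(X=1) = 0.604, P(Y|X=1) = (11/604, 297/604, 74/151) → H(Y|X=1) = 1.113066
H(Y|X) = 0.396·1.302008 + 0.604·1.113066 = 1.1879 bits

H(X,Y) = -Σ_{x,y} P(x,y) log₂ P(x,y). Per-cell terms -P(x,y)·log₂P(x,y):
  X=0: 0.314677, 0.230143, 0.500000
  X=1: 0.071570, 0.520185, 0.519874
Sum of the 6 terms: H(X,Y) = 2.1564 bits

Chain rule check:
  H(X) + H(Y|X) = 0.9686 + 1.1879 = 2.1565 bits
  H(X,Y) = 2.1564 bits
✓ Chain rule verified (Δ = 0.0001 is 4-dp rounding noise: each of the three values was rounded independently).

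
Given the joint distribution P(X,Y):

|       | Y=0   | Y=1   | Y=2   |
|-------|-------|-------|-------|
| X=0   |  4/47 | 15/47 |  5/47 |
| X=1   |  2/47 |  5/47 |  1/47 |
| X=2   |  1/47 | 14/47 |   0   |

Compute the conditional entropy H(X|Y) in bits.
1.3406 bits

H(X|Y) = H(X,Y) - H(Y)

H(X,Y) = -Σ_{x,y} P(x,y) log₂ P(x,y). Per-cell terms -P(x,y)·log₂P(x,y):
  X=0: 0.30252, 0.52586, 0.34390
  X=1: 0.19381, 0.34390, 0.11818
  X=2: 0.11818, 0.52045, 0.00000
  (cells with P = 0 contribute 0)
Sum of the 9 terms: H(X,Y) = 2.4668 bits

Marginal of Y (column sums):
  P(Y=0) = 4/47 + 2/47 + 1/47 = 7/47
  P(Y=1) = 15/47 + 5/47 + 14/47 = 34/47
  P(Y=2) = 5/47 + 1/47 + 0 = 6/47
H(Y) = -[(7/47)·log₂(7/47) + (34/47)·log₂(34/47) + (6/47)·log₂(6/47)]
  = 0.40916 + 0.33792 + 0.37910 = 1.1262 bits

H(X|Y) = H(X,Y) - H(Y) = 2.4668 - 1.1262 = 1.3406 bits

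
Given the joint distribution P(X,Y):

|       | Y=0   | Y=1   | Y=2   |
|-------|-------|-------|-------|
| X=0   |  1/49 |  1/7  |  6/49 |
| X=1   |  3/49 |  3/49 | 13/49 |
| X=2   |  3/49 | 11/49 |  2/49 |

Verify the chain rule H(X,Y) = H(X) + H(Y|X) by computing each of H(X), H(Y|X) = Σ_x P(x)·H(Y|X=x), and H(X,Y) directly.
H(X) = 1.5736 bits, H(Y|X) = 1.2332 bits, H(X,Y) = 2.8068 bits

Marginal of X (row sums):
  P(X=0) = 1/49 + 1/7 + 6/49 = 2/7
  P(X=1) = 3/49 + 3/49 + 13/49 = 19/49
  P(X=2) = 3/49 + 11/49 + 2/49 = 16/49
H(X) = -[(2/7)·log₂(2/7) + (19/49)·log₂(19/49) + (16/49)·log₂(16/49)]
  = 0.516387 + 0.529977 + 0.527252 = 1.5736 bits

H(Y|X) = Σ_x P(x)·H(Y|X=x):
  X=0: P(X=0) = 2/7, P(Y|X=0) = (1/14, 1/2, 3/7) → H(Y|X=0) = 1.295836
  X=1: P(X=1) = 19/49, P(Y|X=1) = (3/19, 3/19, 13/19) → H(Y|X=1) = 1.215533
  X=2: P(X=2) = 16/49, P(Y|X=2) = (3/16, 11/16, 1/8) → H(Y|X=2) = 1.199460
H(Y|X) = (2/7)·1.295836 + (19/49)·1.215533 + (16/49)·1.199460 = 1.2332 bits

H(X,Y) = -Σ_{x,y} P(x,y) log₂ P(x,y). Per-cell terms -P(x,y)·log₂P(x,y):
  X=0: 0.114586, 0.401051, 0.370989
  X=1: 0.246719, 0.246719, 0.507868
  X=2: 0.246719, 0.483838, 0.188356
Sum of the 9 terms: H(X,Y) = 2.8068 bits

Chain rule check:
  H(X) + H(Y|X) = 1.5736 + 1.2332 = 2.8068 bits
  H(X,Y) = 2.8068 bits
✓ Chain rule verified.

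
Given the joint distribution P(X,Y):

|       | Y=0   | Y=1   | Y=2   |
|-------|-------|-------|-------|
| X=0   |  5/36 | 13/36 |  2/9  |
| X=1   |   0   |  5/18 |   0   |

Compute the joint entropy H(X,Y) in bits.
1.9217 bits

H(X,Y) = -Σ_{x,y} P(x,y) log₂ P(x,y). Per-cell terms -P(x,y)·log₂P(x,y):
  X=0: 0.3956, 0.5306, 0.4822
  X=1: 0.0000, 0.5133, 0.0000
  (cells with P = 0 contribute 0)
Sum of the 6 terms: H(X,Y) = 1.9217 bits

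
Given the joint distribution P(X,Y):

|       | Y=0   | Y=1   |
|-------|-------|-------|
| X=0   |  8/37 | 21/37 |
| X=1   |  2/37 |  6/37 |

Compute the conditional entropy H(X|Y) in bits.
0.7528 bits

H(X|Y) = H(X,Y) - H(Y)

H(X,Y) = -Σ_{x,y} P(x,y) log₂ P(x,y). Per-cell terms -P(x,y)·log₂P(x,y):
  X=0: 0.47772, 0.46378
  X=1: 0.22754, 0.42559
Sum of the 4 terms: H(X,Y) = 1.59463 bits

Marginal of Y (column sums):
  P(Y=0) = 8/37 + 2/37 = 10/37
  P(Y=1) = 21/37 + 6/37 = 27/37
H(Y) = -[(10/37)·log₂(10/37) + (27/37)·log₂(27/37)]
  = 0.51014 + 0.33171 = 0.84185 bits

H(X|Y) = H(X,Y) - H(Y) = 1.59463 - 0.84185 = 0.7528 bits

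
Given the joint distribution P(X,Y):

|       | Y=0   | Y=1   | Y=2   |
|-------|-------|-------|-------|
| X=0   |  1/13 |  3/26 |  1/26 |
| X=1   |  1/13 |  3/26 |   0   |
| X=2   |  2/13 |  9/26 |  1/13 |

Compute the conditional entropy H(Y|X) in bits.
1.2955 bits

H(Y|X) = H(X,Y) - H(X)

H(X,Y) = -Σ_{x,y} P(x,y) log₂ P(x,y). Per-cell terms -P(x,y)·log₂P(x,y):
  X=0: 0.2846, 0.3595, 0.1808
  X=1: 0.2846, 0.3595, 0.0000
  X=2: 0.4155, 0.5298, 0.2846
  (cells with P = 0 contribute 0)
Sum of the 9 terms: H(X,Y) = 2.6989 bits

Marginal of X (row sums):
  P(X=0) = 1/13 + 3/26 + 1/26 = 3/13
  P(X=1) = 1/13 + 3/26 + 0 = 5/26
  P(X=2) = 2/13 + 9/26 + 1/13 = 15/26
H(X) = -[(3/13)·log₂(3/13) + (5/26)·log₂(5/26) + (15/26)·log₂(15/26)]
  = 0.4882 + 0.4574 + 0.4578 = 1.4034 bits

H(Y|X) = H(X,Y) - H(X) = 2.6989 - 1.4034 = 1.2955 bits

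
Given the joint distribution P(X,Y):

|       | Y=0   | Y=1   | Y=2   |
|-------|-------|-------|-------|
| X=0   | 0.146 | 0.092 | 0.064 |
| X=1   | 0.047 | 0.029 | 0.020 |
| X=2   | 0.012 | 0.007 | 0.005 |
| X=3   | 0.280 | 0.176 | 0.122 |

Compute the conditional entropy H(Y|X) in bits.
1.5021 bits

H(Y|X) = H(X,Y) - H(X)

H(X,Y) = -Σ_{x,y} P(x,y) log₂ P(x,y). Per-cell terms -P(x,y)·log₂P(x,y):
  X=0: 0.4053, 0.3167, 0.2538
  X=1: 0.2073, 0.1481, 0.1129
  X=2: 0.0766, 0.0501, 0.0382
  X=3: 0.5142, 0.4411, 0.3703
Sum of the 12 terms: H(X,Y) = 2.9346 bits

Marginal of X (row sums):
  P(X=0) = 0.146 + 0.092 + 0.064 = 0.302
  P(X=1) = 0.047 + 0.029 + 0.020 = 0.096
  P(X=2) = 0.012 + 0.007 + 0.005 = 0.024
  P(X=3) = 0.280 + 0.176 + 0.122 = 0.578
H(X) = -[0.302·log₂(0.302) + 0.096·log₂(0.096) + 0.024·log₂(0.024) + 0.578·log₂(0.578)]
  = 0.5217 + 0.3246 + 0.1291 + 0.4571 = 1.4325 bits

H(Y|X) = H(X,Y) - H(X) = 2.9346 - 1.4325 = 1.5021 bits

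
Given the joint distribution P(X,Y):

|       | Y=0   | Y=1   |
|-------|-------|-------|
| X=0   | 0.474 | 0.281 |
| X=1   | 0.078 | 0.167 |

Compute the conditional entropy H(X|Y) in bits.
0.7512 bits

H(X|Y) = H(X,Y) - H(Y)

H(X,Y) = -Σ_{x,y} P(x,y) log₂ P(x,y). Per-cell terms -P(x,y)·log₂P(x,y):
  X=0: 0.5105, 0.5146
  X=1: 0.2871, 0.4312
Sum of the 4 terms: H(X,Y) = 1.7434 bits

Marginal of Y (column sums):
  P(Y=0) = 0.474 + 0.078 = 0.552
  P(Y=1) = 0.281 + 0.167 = 0.448
H(Y) = -[0.552·log₂(0.552) + 0.448·log₂(0.448)]
  = 0.4732 + 0.5190 = 0.9922 bits

H(X|Y) = H(X,Y) - H(Y) = 1.7434 - 0.9922 = 0.7512 bits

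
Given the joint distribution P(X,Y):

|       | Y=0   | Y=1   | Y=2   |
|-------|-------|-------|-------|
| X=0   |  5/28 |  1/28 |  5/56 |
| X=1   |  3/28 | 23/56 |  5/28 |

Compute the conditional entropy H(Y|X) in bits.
1.3575 bits

H(Y|X) = H(X,Y) - H(X)

H(X,Y) = -Σ_{x,y} P(x,y) log₂ P(x,y). Per-cell terms -P(x,y)·log₂P(x,y):
  X=0: 0.4438, 0.1717, 0.3112
  X=1: 0.3453, 0.5273, 0.4438
Sum of the 6 terms: H(X,Y) = 2.2431 bits

Marginal of X (row sums):
  P(X=0) = 5/28 + 1/28 + 5/56 = 17/56
  P(X=1) = 3/28 + 23/56 + 5/28 = 39/56
H(X) = -[(17/56)·log₂(17/56) + (39/56)·log₂(39/56)]
  = 0.5221 + 0.3635 = 0.8856 bits

H(Y|X) = H(X,Y) - H(X) = 2.2431 - 0.8856 = 1.3575 bits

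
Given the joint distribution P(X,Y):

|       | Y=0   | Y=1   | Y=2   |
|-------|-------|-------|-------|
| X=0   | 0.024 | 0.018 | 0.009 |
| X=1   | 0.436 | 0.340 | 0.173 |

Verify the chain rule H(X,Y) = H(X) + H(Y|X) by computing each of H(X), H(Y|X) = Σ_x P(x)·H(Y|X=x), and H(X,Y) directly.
H(X) = 0.2906 bits, H(Y|X) = 1.4932 bits, H(X,Y) = 1.7838 bits

Marginal of X (row sums):
  P(X=0) = 0.024 + 0.018 + 0.009 = 0.051
  P(X=1) = 0.436 + 0.340 + 0.173 = 0.949
H(X) = -[0.051·log₂(0.051) + 0.949·log₂(0.949)]
  = 0.21896 + 0.07167 = 0.2906 bits

H(Y|X) = Σ_x P(x)·H(Y|X=x):
  X=0: P(X=0) = 0.051, P(Y|X=0) = (8/17, 6/17, 3/17) → H(Y|X=0) = 1.48366
  X=1: P(X=1) = 0.949, P(Y|X=1) = (436/949, 340/949, 173/949) → H(Y|X=1) = 1.49373
H(Y|X) = 0.051·1.48366 + 0.949·1.49373 = 1.4932 bits

H(X,Y) = -Σ_{x,y} P(x,y) log₂ P(x,y). Per-cell terms -P(x,y)·log₂P(x,y):
  X=0: 0.12914, 0.10433, 0.06116
  X=1: 0.52215, 0.52917, 0.43789
Sum of the 6 terms: H(X,Y) = 1.7838 bits

Chain rule check:
  H(X) + H(Y|X) = 0.2906 + 1.4932 = 1.7838 bits
  H(X,Y) = 1.7838 bits
✓ Chain rule verified.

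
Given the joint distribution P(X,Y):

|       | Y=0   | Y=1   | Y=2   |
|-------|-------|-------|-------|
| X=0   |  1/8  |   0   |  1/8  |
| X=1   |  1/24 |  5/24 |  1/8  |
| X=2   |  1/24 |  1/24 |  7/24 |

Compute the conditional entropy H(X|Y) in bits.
1.2375 bits

H(X|Y) = H(X,Y) - H(Y)

H(X,Y) = -Σ_{x,y} P(x,y) log₂ P(x,y). Per-cell terms -P(x,y)·log₂P(x,y):
  X=0: 0.37500, 0.00000, 0.37500
  X=1: 0.19104, 0.47147, 0.37500
  X=2: 0.19104, 0.19104, 0.51847
  (cells with P = 0 contribute 0)
Sum of the 9 terms: H(X,Y) = 2.6881 bits

Marginal of Y (column sums):
  P(Y=0) = 1/8 + 1/24 + 1/24 = 5/24
  P(Y=1) = 0 + 5/24 + 1/24 = 1/4
  P(Y=2) = 1/8 + 1/8 + 7/24 = 13/24
H(Y) = -[(5/24)·log₂(5/24) + (1/4)·log₂(1/4) + (13/24)·log₂(13/24)]
  = 0.47147 + 0.50000 + 0.47912 = 1.4506 bits

H(X|Y) = H(X,Y) - H(Y) = 2.6881 - 1.4506 = 1.2375 bits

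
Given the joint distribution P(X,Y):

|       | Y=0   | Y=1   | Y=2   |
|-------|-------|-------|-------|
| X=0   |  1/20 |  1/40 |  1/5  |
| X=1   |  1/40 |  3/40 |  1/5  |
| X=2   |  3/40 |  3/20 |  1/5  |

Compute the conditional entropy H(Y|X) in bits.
1.2885 bits

H(Y|X) = H(X,Y) - H(X)

H(X,Y) = -Σ_{x,y} P(x,y) log₂ P(x,y). Per-cell terms -P(x,y)·log₂P(x,y):
  X=0: 0.2161, 0.1330, 0.4644
  X=1: 0.1330, 0.2803, 0.4644
  X=2: 0.2803, 0.4105, 0.4644
Sum of the 9 terms: H(X,Y) = 2.8464 bits

Marginal of X (row sums):
  P(X=0) = 1/20 + 1/40 + 1/5 = 11/40
  P(X=1) = 1/40 + 3/40 + 1/5 = 3/10
  P(X=2) = 3/40 + 3/20 + 1/5 = 17/40
H(X) = -[(11/40)·log₂(11/40) + (3/10)·log₂(3/10) + (17/40)·log₂(17/40)]
  = 0.5122 + 0.5211 + 0.5246 = 1.5579 bits

H(Y|X) = H(X,Y) - H(X) = 2.8464 - 1.5579 = 1.2885 bits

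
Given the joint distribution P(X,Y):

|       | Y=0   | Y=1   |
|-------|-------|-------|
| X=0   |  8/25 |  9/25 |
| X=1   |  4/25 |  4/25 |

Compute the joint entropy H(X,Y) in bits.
1.9027 bits

H(X,Y) = -Σ_{x,y} P(x,y) log₂ P(x,y). Per-cell terms -P(x,y)·log₂P(x,y):
  X=0: 0.52603, 0.53062
  X=1: 0.42302, 0.42302
Sum of the 4 terms: H(X,Y) = 1.9027 bits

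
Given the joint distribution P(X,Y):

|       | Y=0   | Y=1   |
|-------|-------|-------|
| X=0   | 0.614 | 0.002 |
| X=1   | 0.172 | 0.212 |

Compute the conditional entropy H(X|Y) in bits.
0.6122 bits

H(X|Y) = H(X,Y) - H(Y)

H(X,Y) = -Σ_{x,y} P(x,y) log₂ P(x,y). Per-cell terms -P(x,y)·log₂P(x,y):
  X=0: 0.432065, 0.017932
  X=1: 0.436797, 0.474427
Sum of the 4 terms: H(X,Y) = 1.36122 bits

Marginal of Y (column sums):
  P(Y=0) = 0.614 + 0.172 = 0.786
  P(Y=1) = 0.002 + 0.212 = 0.214
H(Y) = -[0.786·log₂(0.786) + 0.214·log₂(0.214)]
  = 0.273055 + 0.476004 = 0.74906 bits

H(X|Y) = H(X,Y) - H(Y) = 1.36122 - 0.74906 = 0.6122 bits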